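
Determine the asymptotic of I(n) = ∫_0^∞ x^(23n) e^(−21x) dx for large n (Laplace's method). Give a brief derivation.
I(n) ~ (sqrt(2π·23n) / 21) · (23n/(21e))^(23n)

Write the integrand as exp(23n ln x − 21x) and set f(x) = 23n ln x − 21x. Then f'(x) = 23n/x − 21 = 0 at x* = 23n/21, and f''(x*) = −23n/x*^2 = −21^2/(23n). Laplace's method (interior maximum) gives
  I(n) ~ e^(f(x*)) · sqrt(2π / |f''(x*)|)
        = exp(23n ln(23n/21) − 23n) · sqrt(2π · 23n / 21^2)
        = (23n/21)^(23n) e^(−23n) · sqrt(2π·23n) / 21
        = (sqrt(2π·23n) / 21) · (23n/(21e))^(23n).
This matches Γ(23n+1)/21^(23n+1) with Stirling applied to Γ.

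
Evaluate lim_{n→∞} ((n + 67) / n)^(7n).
lim = e^469

Rewrite as (1 + 67/n)^(7n). By the standard limit (1 + x/n)^n → e^x, we have (1 + 67/n)^n → e^67, and raising to the 7th power gives e^469.
More precisely, ln[(1 + 67/n)^(7n)] = 7n · ln(1 + 67/n) = 7n · (67/n + O(1/n^2)) = 469 + O(1/n) → 469.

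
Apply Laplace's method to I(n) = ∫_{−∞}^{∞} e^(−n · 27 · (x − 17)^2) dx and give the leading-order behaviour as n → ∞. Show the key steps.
I(n) = sqrt(π/(27n))

Here φ(x) = 27 · (x − 17)^2 has its unique minimum at x* = 17 with φ(x*) = 0 and φ''(x*) = 54. Laplace's method gives
  I(n) ~ e^(−n φ(x*)) · sqrt(2π / (n · φ''(x*))) = sqrt(2π / (54n)) = sqrt(π/(27n)).
This is exact: substituting u = (x − 17)·sqrt(27n) gives I(n) = (1/sqrt(27n)) ∫_{−∞}^{∞} e^(−u^2) du = sqrt(π/(27n)).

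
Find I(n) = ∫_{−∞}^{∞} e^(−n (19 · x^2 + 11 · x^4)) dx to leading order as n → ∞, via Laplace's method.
I(n) ~ sqrt(π/(19n))

φ(x) = 19 · x^2 + 11 · x^4 has its unique global minimum at x* = 0 (since φ'(x) = 38x + 44x^3 = 0 only at x = 0 for real x with both coefficients positive, and φ → ∞ as |x| → ∞). At x* = 0, φ(0) = 0 and φ''(0) = 38. Laplace's method then gives
  I(n) ~ sqrt(2π / (n · φ''(0))) · e^(−n φ(0)) = sqrt(2π / (38n)) = sqrt(π/(19n)).
The 11 · x^4 term contributes only at subleading order (an O(1/n) relative correction).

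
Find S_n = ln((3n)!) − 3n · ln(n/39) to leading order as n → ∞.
S_n ~ 3n · (ln 117 − 1) + O(ln n)

Stirling: ln((3n)!) = 3n ln(3n) − 3n + O(ln n).
  S_n = 3n ln(3n) − 3n − 3n ln(n/39) + O(ln n)
      = 3n ln(3n) − 3n ln n + 3n ln 39 − 3n + O(ln n)
      = 3n ln 3 + 3n ln 39 − 3n + O(ln n)
      = 3n (ln 117 − 1) + O(ln n).
Numerically ln(117) − 1 ≈ 3.7622.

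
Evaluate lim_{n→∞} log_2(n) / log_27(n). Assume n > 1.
lim = ln(27) / ln(2) = log_2(27)

Change of base: log_2(n) = ln n / ln 2 and log_27(n) = ln n / ln 27. The ratio is (ln n / ln 2) · (ln 27 / ln n) = ln 27 / ln 2, a constant independent of n. So the limit is ln 27 / ln 2 = log_2(27).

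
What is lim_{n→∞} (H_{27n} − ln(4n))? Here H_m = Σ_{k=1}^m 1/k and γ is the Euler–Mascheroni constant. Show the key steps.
lim = ln(27/4) + γ

By Euler-Maclaurin, H_m = ln m + γ + O(1/m). So
  H_{27n} − ln(4n) = ln(27n) + γ − ln(4n) + O(1/n)
                       = ln(27/4) + γ + O(1/n).
Hence the limit is ln(27/4) + γ.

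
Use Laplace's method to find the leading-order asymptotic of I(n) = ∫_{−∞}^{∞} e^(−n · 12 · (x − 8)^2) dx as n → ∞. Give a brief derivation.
I(n) = sqrt(π/(12n))

Here φ(x) = 12 · (x − 8)^2 has its unique minimum at x* = 8 with φ(x*) = 0 and φ''(x*) = 24. Laplace's method gives
  I(n) ~ e^(−n φ(x*)) · sqrt(2π / (n · φ''(x*))) = sqrt(2π / (24n)) = sqrt(π/(12n)).
This is exact: substituting u = (x − 8)·sqrt(12n) gives I(n) = (1/sqrt(12n)) ∫_{−∞}^{∞} e^(−u^2) du = sqrt(π/(12n)).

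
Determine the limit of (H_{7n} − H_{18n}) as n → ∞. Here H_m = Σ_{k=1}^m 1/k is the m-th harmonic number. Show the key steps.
lim = ln(7/18)

Euler-Maclaurin gives H_m = ln m + γ + 1/(2m) + O(1/m^2). The γ and O(1/m) terms cancel in the difference:
  H_{7n} − H_{18n} = ln(7n) − ln(18n) + O(1/n) = ln(7/18) + O(1/n).
Hence the limit is ln(7/18).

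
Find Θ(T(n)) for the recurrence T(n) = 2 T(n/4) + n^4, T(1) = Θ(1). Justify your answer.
T(n) = Θ(n^4)

log_4 2 ≈ 0.500. f(n) = n^4 dominates n^(log_4 2) since 4 > 0.500, and the regularity condition a·f(n/b) = 2·(n/4)^4 = (2/256)·n^4 ≤ c·f(n) holds with c = 2/256 ≈ 0.00781 < 1. So this is Case 3: T(n) = Θ(f(n)) = Θ(n^4).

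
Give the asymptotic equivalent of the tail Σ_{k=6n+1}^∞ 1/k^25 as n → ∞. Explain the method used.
Σ_{k>6n} 1/k^25 ~ 1/(24 · (6n)^24)

Compare to the integral: ∫_{6n}^∞ x^(−25) dx = [−x^(−24)/24]_{6n}^∞ = 1/((25−1)·(6n)^24). Euler-Maclaurin then gives
  Σ_{k>6n} 1/k^25 = ∫_{6n}^∞ dx/x^25 − 1/(2·(6n)^25) + O(1/(6n)^26).
(Equivalently this is ζ(25) − Σ_{k≤6n} 1/k^25.)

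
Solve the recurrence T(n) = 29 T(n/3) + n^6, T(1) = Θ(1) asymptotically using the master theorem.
T(n) = Θ(n^6)

log_3 29 ≈ 3.065. f(n) = n^6 dominates n^(log_3 29) since 6 > 3.065, and the regularity condition a·f(n/b) = 29·(n/3)^6 = (29/729)·n^6 ≤ c·f(n) holds with c = 29/729 ≈ 0.0398 < 1. So this is Case 3: T(n) = Θ(f(n)) = Θ(n^6).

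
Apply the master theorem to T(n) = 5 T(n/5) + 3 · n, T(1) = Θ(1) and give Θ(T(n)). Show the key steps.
T(n) = Θ(n log n)

log_5 5 = 1, and f(n) = 3 · n = Θ(n^(log_5 5)). This is Case 2 of the master theorem: T(n) = Θ(f(n) · log n) = Θ(n log n).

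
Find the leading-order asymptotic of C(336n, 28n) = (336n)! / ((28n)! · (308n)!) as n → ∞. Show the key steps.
C(336n, 28n) ~ (8916100448256/285311670611)^(28n) · sqrt(6/(11π·28n))

Write N = 28n. Apply Stirling to each factorial:
  (12N)! ~ sqrt(2π·12N) · (12N/e)^(12N),
  N! ~ sqrt(2π N) · (N/e)^N,
  (11N)! ~ sqrt(2π·11N) · (11N/e)^(11N).
The exponential factors combine to (12N)^(12N) / (N^N · (11N)^(11N)) = 12^(12N)/11^(11N) = (12^12/11^11)^N = (8916100448256/285311670611)^N.
The square-root prefactors combine to sqrt(2π·12N) / (sqrt(2π N)·sqrt(2π·11N)) = sqrt(12 / (2π·11·N)) = sqrt(6/(11π·28n)).
Substituting N = 28n: C(336n, 28n) ~ (8916100448256/285311670611)^(28n) · sqrt(6/(11π·28n)).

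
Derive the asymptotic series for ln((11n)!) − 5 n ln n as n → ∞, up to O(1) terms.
ln((11n)!) − 5 n ln n = 6 n ln n + 11(ln 11 − 1) n + (1/2) ln(2π·11n) + O(1/n)

Stirling: ln((11n)!) = 11n ln(11n) − 11n + (1/2) ln(2π·11n) + O(1/n).
Expand 11n ln(11n) = 11n (ln n + ln 11) = 11n ln n + 11n ln 11.
Subtract 5n ln n: leading term is (11 − 5) n ln n = 6 n ln n. The next term is 11n ln 11 − 11n = 11(ln 11 − 1) n. Then the (1/2) ln(2π·11n) correction.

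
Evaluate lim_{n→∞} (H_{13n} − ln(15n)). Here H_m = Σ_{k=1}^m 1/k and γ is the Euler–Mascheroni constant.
lim = ln(13/15) + γ

By Euler-Maclaurin, H_m = ln m + γ + O(1/m). So
  H_{13n} − ln(15n) = ln(13n) + γ − ln(15n) + O(1/n)
                       = ln(13/15) + γ + O(1/n).
Hence the limit is ln(13/15) + γ.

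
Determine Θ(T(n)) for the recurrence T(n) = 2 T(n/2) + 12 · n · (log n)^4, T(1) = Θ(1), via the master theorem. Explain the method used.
T(n) = Θ(n · (log n)^5)

Here log_2 2 = 1 and f(n) = 12 · n · (log n)^4 = Θ(n^(log_2 2) · (log n)^4). This is the extended Case 2 of the master theorem (f matches the critical exponent up to log factors), giving T(n) = Θ(n^(log_2 2) · (log n)^(4+1)) = Θ(n · (log n)^5).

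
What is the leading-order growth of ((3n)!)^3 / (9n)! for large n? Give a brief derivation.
((3n)!)^3/(9n)! ~ ((2π·3n)^(2/2) / sqrt(3)) · 3^(−3·3n)  →  0

Write N = 3n. Stirling: N! ~ sqrt(2π N)(N/e)^N and (3N)! ~ sqrt(2π·3N)·(3N/e)^(3N).
  (N!)^3/(3N)! ~ (2π N)^(3/2) (N/e)^(3N) / [sqrt(2π·3N) (3N/e)^(3N)]
     = (2π N)^(3/2) / sqrt(2π·3N) · (N/(3N))^(3N)
     = (2π N)^((3−1)/2) / sqrt(3) · 3^(−3N).
Since 3^3 > 1, the factor 3^(−3N) decays exponentially, so the ratio → 0. Substituting N = 3n gives the stated form.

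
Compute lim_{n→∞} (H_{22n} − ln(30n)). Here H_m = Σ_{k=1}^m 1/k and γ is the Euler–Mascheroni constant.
lim = ln(11/15) + γ

By Euler-Maclaurin, H_m = ln m + γ + O(1/m). So
  H_{22n} − ln(30n) = ln(22n) + γ − ln(30n) + O(1/n)
                       = ln(22/30) + γ + O(1/n).
Hence the limit is ln(22/30) + γ (= ln(11/15)).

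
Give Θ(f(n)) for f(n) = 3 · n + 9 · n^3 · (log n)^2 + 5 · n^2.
f(n) ∈ Θ(n^3 · (log n)^2)

Compare the terms by growth order. For large n, n^a · (log n)^b dominates n^a' · (log n)^b' iff a > a', or (a = a' and b > b'). Ranking the 3 terms shows the dominant one is 9 · n^3 · (log n)^2. Hence f(n) ∈ Θ(n^3 · (log n)^2).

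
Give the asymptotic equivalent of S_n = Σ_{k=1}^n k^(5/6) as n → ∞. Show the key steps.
S_n ~ (6/11) · n^(11/6)

Integral comparison: Σ_{k=1}^n k^(5/6) = ∫_0^n x^(5/6) dx + O(n^(5/6)). The integral is n^(1 + 5/6) / (1 + 5/6) = n^((5+6)/6) / ((5+6)/6) = (6/11) · n^(11/6).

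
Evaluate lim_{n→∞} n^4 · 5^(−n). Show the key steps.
lim = 0

Exponentials with base > 1 dominate every fixed polynomial: for any fixed c, n^c / 5^n → 0 as n → ∞ (e.g. by the ratio test, or by writing 5^n = e^(n ln 5) and noting e^(n ln 5) / n^c → ∞). Hence n^4 · 5^(−n) = n^4 / 5^n → 0.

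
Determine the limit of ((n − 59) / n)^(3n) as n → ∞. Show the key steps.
lim = e^(−177)

Rewrite as (1 − 59/n)^(3n). By the standard limit (1 + x/n)^n → e^x, we have (1 − 59/n)^n → e^(−59), and raising to the 3rd power gives e^(−177).
More precisely, ln[(1 − 59/n)^(3n)] = 3n · ln(1 − 59/n) = 3n · (-59/n + O(1/n^2)) = -177 + O(1/n) → -177.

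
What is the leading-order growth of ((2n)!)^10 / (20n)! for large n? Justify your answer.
((2n)!)^10/(20n)! ~ ((2π·2n)^(9/2) / sqrt(10)) · 10^(−10·2n)  →  0

Write N = 2n. Stirling: N! ~ sqrt(2π N)(N/e)^N and (10N)! ~ sqrt(2π·10N)·(10N/e)^(10N).
  (N!)^10/(10N)! ~ (2π N)^(10/2) (N/e)^(10N) / [sqrt(2π·10N) (10N/e)^(10N)]
     = (2π N)^(10/2) / sqrt(2π·10N) · (N/(10N))^(10N)
     = (2π N)^((10−1)/2) / sqrt(10) · 10^(−10N).
Since 10^10 > 1, the factor 10^(−10N) decays exponentially, so the ratio → 0. Substituting N = 2n gives the stated form.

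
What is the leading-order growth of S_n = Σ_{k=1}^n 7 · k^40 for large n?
S_n ~ 7 · n^41 / 41

By integral comparison (Euler-Maclaurin), Σ_{k=1}^n 7 · k^40 = 7 · ∫_0^n x^40 dx + O(n^40) = 7 · n^41/41 + O(n^40). (Equivalently, Faulhaber's formula gives the same leading term.)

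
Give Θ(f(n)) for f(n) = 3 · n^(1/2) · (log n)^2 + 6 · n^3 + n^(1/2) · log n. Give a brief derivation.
f(n) ∈ Θ(n^3)

Compare the terms by growth order. For large n, n^a · (log n)^b dominates n^a' · (log n)^b' iff a > a', or (a = a' and b > b'). Ranking the 3 terms shows the dominant one is 6 · n^3. Hence f(n) ∈ Θ(n^3).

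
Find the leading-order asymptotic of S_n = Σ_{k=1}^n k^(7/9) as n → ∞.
S_n ~ (9/16) · n^(16/9)

Integral comparison: Σ_{k=1}^n k^(7/9) = ∫_0^n x^(7/9) dx + O(n^(7/9)). The integral is n^(1 + 7/9) / (1 + 7/9) = n^((7+9)/9) / ((7+9)/9) = (9/16) · n^(16/9).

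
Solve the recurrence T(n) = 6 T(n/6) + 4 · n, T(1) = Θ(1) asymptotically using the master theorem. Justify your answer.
T(n) = Θ(n log n)

log_6 6 = 1, and f(n) = 4 · n = Θ(n^(log_6 6)). This is Case 2 of the master theorem: T(n) = Θ(f(n) · log n) = Θ(n log n).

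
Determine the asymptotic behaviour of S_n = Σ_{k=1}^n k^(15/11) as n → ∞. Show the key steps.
S_n ~ (11/26) · n^(26/11)

Integral comparison: Σ_{k=1}^n k^(15/11) = ∫_0^n x^(15/11) dx + O(n^(15/11)). The integral is n^(1 + 15/11) / (1 + 15/11) = n^((15+11)/11) / ((15+11)/11) = (11/26) · n^(26/11).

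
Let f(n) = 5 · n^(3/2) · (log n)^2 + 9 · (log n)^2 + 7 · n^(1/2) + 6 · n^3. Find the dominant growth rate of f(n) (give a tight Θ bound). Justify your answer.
f(n) ∈ Θ(n^3)

Compare the terms by growth order. For large n, n^a · (log n)^b dominates n^a' · (log n)^b' iff a > a', or (a = a' and b > b'). Ranking the 4 terms shows the dominant one is 6 · n^3. Hence f(n) ∈ Θ(n^3).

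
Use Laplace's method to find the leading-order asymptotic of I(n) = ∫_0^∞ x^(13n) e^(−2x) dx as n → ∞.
I(n) ~ (sqrt(2π·13n) / 2) · (13n/(2e))^(13n)

Write the integrand as exp(13n ln x − 2x) and set f(x) = 13n ln x − 2x. Then f'(x) = 13n/x − 2 = 0 at x* = 13n/2, and f''(x*) = −13n/x*^2 = −2^2/(13n). Laplace's method (interior maximum) gives
  I(n) ~ e^(f(x*)) · sqrt(2π / |f''(x*)|)
        = exp(13n ln(13n/2) − 13n) · sqrt(2π · 13n / 2^2)
        = (13n/2)^(13n) e^(−13n) · sqrt(2π·13n) / 2
        = (sqrt(2π·13n) / 2) · (13n/(2e))^(13n).
This matches Γ(13n+1)/2^(13n+1) with Stirling applied to Γ.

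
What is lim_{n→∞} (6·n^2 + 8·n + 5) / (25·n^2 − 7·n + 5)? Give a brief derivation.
lim = 6/25

For large n the leading n^2 terms dominate both numerator and denominator. Dividing top and bottom by n^2, every other term tends to 0, leaving 6/25.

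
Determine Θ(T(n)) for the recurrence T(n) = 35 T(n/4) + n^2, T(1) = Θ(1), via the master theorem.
T(n) = Θ(n^(log_4 35))

Master theorem: compare f(n) = n^2 to n^(log_4 35) where log_4 35 ≈ 2.565. Since 2 < log_4 35, we have f(n) = O(n^(log_4 35 − ε)) for some ε > 0 — Case 1. Hence T(n) = Θ(n^(log_4 35)).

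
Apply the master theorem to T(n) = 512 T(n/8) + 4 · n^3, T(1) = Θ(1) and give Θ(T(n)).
T(n) = Θ(n^3 log n)

log_8 512 = 3, and f(n) = 4 · n^3 = Θ(n^(log_8 512)). This is Case 2 of the master theorem: T(n) = Θ(f(n) · log n) = Θ(n^3 log n).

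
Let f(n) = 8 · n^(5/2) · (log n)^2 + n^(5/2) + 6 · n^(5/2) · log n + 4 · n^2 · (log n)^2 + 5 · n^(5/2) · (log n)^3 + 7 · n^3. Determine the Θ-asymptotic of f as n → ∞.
f(n) ∈ Θ(n^3)

Compare the terms by growth order. For large n, n^a · (log n)^b dominates n^a' · (log n)^b' iff a > a', or (a = a' and b > b'). Ranking the 6 terms shows the dominant one is 7 · n^3. Hence f(n) ∈ Θ(n^3).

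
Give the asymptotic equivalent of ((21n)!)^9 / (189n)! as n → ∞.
((21n)!)^9/(189n)! ~ ((2π·21n)^(8/2) / 3) · 9^(−9·21n)  →  0

Write N = 21n. Stirling: N! ~ sqrt(2π N)(N/e)^N and (9N)! ~ sqrt(2π·9N)·(9N/e)^(9N).
  (N!)^9/(9N)! ~ (2π N)^(9/2) (N/e)^(9N) / [sqrt(2π·9N) (9N/e)^(9N)]
     = (2π N)^(9/2) / sqrt(2π·9N) · (N/(9N))^(9N)
     = (2π N)^((9−1)/2) / 3 · 9^(−9N).
Since 9^9 > 1, the factor 9^(−9N) decays exponentially, so the ratio → 0. Substituting N = 21n gives the stated form.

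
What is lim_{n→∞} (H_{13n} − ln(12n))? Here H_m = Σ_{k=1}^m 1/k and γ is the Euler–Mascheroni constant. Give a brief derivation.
lim = ln(13/12) + γ

By Euler-Maclaurin, H_m = ln m + γ + O(1/m). So
  H_{13n} − ln(12n) = ln(13n) + γ − ln(12n) + O(1/n)
                       = ln(13/12) + γ + O(1/n).
Hence the limit is ln(13/12) + γ.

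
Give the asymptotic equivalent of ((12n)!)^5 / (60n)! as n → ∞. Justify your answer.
((12n)!)^5/(60n)! ~ ((2π·12n)^(4/2) / sqrt(5)) · 5^(−5·12n)  →  0

Write N = 12n. Stirling: N! ~ sqrt(2π N)(N/e)^N and (5N)! ~ sqrt(2π·5N)·(5N/e)^(5N).
  (N!)^5/(5N)! ~ (2π N)^(5/2) (N/e)^(5N) / [sqrt(2π·5N) (5N/e)^(5N)]
     = (2π N)^(5/2) / sqrt(2π·5N) · (N/(5N))^(5N)
     = (2π N)^((5−1)/2) / sqrt(5) · 5^(−5N).
Since 5^5 > 1, the factor 5^(−5N) decays exponentially, so the ratio → 0. Substituting N = 12n gives the stated form.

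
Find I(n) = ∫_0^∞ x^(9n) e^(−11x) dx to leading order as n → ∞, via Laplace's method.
I(n) ~ (sqrt(2π·9n) / 11) · (9n/(11e))^(9n)

Write the integrand as exp(9n ln x − 11x) and set f(x) = 9n ln x − 11x. Then f'(x) = 9n/x − 11 = 0 at x* = 9n/11, and f''(x*) = −9n/x*^2 = −11^2/(9n). Laplace's method (interior maximum) gives
  I(n) ~ e^(f(x*)) · sqrt(2π / |f''(x*)|)
        = exp(9n ln(9n/11) − 9n) · sqrt(2π · 9n / 11^2)
        = (9n/11)^(9n) e^(−9n) · sqrt(2π·9n) / 11
        = (sqrt(2π·9n) / 11) · (9n/(11e))^(9n).
This matches Γ(9n+1)/11^(9n+1) with Stirling applied to Γ.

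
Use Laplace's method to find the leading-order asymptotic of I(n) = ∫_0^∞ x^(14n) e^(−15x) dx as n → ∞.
I(n) ~ (sqrt(2π·14n) / 15) · (14n/(15e))^(14n)

Write the integrand as exp(14n ln x − 15x) and set f(x) = 14n ln x − 15x. Then f'(x) = 14n/x − 15 = 0 at x* = 14n/15, and f''(x*) = −14n/x*^2 = −15^2/(14n). Laplace's method (interior maximum) gives
  I(n) ~ e^(f(x*)) · sqrt(2π / |f''(x*)|)
        = exp(14n ln(14n/15) − 14n) · sqrt(2π · 14n / 15^2)
        = (14n/15)^(14n) e^(−14n) · sqrt(2π·14n) / 15
        = (sqrt(2π·14n) / 15) · (14n/(15e))^(14n).
This matches Γ(14n+1)/15^(14n+1) with Stirling applied to Γ.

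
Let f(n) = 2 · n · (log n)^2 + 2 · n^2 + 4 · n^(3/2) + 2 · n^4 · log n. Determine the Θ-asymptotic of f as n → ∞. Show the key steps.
f(n) ∈ Θ(n^4 · log n)

Compare the terms by growth order. For large n, n^a · (log n)^b dominates n^a' · (log n)^b' iff a > a', or (a = a' and b > b'). Ranking the 4 terms shows the dominant one is 2 · n^4 · log n. Hence f(n) ∈ Θ(n^4 · log n).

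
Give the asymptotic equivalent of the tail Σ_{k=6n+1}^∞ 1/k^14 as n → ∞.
Σ_{k>6n} 1/k^14 ~ 1/(13 · (6n)^13)

Compare to the integral: ∫_{6n}^∞ x^(−14) dx = [−x^(−13)/13]_{6n}^∞ = 1/((14−1)·(6n)^13). Euler-Maclaurin then gives
  Σ_{k>6n} 1/k^14 = ∫_{6n}^∞ dx/x^14 − 1/(2·(6n)^14) + O(1/(6n)^15).
(Equivalently this is ζ(14) − Σ_{k≤6n} 1/k^14.)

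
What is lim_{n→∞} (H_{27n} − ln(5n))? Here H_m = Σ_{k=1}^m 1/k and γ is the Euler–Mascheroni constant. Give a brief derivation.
lim = ln(27/5) + γ

By Euler-Maclaurin, H_m = ln m + γ + O(1/m). So
  H_{27n} − ln(5n) = ln(27n) + γ − ln(5n) + O(1/n)
                       = ln(27/5) + γ + O(1/n).
Hence the limit is ln(27/5) + γ.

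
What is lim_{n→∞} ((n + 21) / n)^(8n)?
lim = e^168

Rewrite as (1 + 21/n)^(8n). By the standard limit (1 + x/n)^n → e^x, we have (1 + 21/n)^n → e^21, and raising to the 8th power gives e^168.
More precisely, ln[(1 + 21/n)^(8n)] = 8n · ln(1 + 21/n) = 8n · (21/n + O(1/n^2)) = 168 + O(1/n) → 168.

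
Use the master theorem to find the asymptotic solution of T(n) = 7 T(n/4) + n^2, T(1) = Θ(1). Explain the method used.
T(n) = Θ(n^2)

log_4 7 ≈ 1.404. f(n) = n^2 dominates n^(log_4 7) since 2 > 1.404, and the regularity condition a·f(n/b) = 7·(n/4)^2 = (7/16)·n^2 ≤ c·f(n) holds with c = 7/16 ≈ 0.438 < 1. So this is Case 3: T(n) = Θ(f(n)) = Θ(n^2).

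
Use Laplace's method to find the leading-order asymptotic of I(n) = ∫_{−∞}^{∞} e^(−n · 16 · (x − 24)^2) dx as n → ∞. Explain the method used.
I(n) = sqrt(π/(16n))

Here φ(x) = 16 · (x − 24)^2 has its unique minimum at x* = 24 with φ(x*) = 0 and φ''(x*) = 32. Laplace's method gives
  I(n) ~ e^(−n φ(x*)) · sqrt(2π / (n · φ''(x*))) = sqrt(2π / (32n)) = sqrt(π/(16n)).
This is exact: substituting u = (x − 24)·sqrt(16n) gives I(n) = (1/sqrt(16n)) ∫_{−∞}^{∞} e^(−u^2) du = sqrt(π/(16n)).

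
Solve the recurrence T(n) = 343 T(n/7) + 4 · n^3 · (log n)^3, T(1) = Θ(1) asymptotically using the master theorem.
T(n) = Θ(n^3 · (log n)^4)

Here log_7 343 = 3 and f(n) = 4 · n^3 · (log n)^3 = Θ(n^(log_7 343) · (log n)^3). This is the extended Case 2 of the master theorem (f matches the critical exponent up to log factors), giving T(n) = Θ(n^(log_7 343) · (log n)^(3+1)) = Θ(n^3 · (log n)^4).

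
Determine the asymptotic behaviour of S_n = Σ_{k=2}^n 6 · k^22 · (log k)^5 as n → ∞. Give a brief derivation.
S_n ~ 6 · n^23 · (log n)^5 / 23

By integral comparison, S_n = ∫_1^n 6 · x^22 · (log x)^5 dx + O(n^22 · (log n)^5). For the integral, the leading term of ∫_1^n x^22 (log x)^5 dx is n^23/23 · (log n)^5 (by repeated integration by parts; each step lowers the log-exponent and produces a relatively O(1/log n) correction). Hence S_n ~ 6 · n^23 · (log n)^5 / 23.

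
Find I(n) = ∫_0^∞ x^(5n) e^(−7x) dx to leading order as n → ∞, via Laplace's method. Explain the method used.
I(n) ~ (sqrt(2π·5n) / 7) · (5n/(7e))^(5n)

Write the integrand as exp(5n ln x − 7x) and set f(x) = 5n ln x − 7x. Then f'(x) = 5n/x − 7 = 0 at x* = 5n/7, and f''(x*) = −5n/x*^2 = −7^2/(5n). Laplace's method (interior maximum) gives
  I(n) ~ e^(f(x*)) · sqrt(2π / |f''(x*)|)
        = exp(5n ln(5n/7) − 5n) · sqrt(2π · 5n / 7^2)
        = (5n/7)^(5n) e^(−5n) · sqrt(2π·5n) / 7
        = (sqrt(2π·5n) / 7) · (5n/(7e))^(5n).
This matches Γ(5n+1)/7^(5n+1) with Stirling applied to Γ.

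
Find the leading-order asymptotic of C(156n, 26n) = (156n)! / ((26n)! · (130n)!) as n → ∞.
C(156n, 26n) ~ (46656/3125)^(26n) · sqrt(3/(5π·26n))

Write N = 26n. Apply Stirling to each factorial:
  (6N)! ~ sqrt(2π·6N) · (6N/e)^(6N),
  N! ~ sqrt(2π N) · (N/e)^N,
  (5N)! ~ sqrt(2π·5N) · (5N/e)^(5N).
The exponential factors combine to (6N)^(6N) / (N^N · (5N)^(5N)) = 6^(6N)/5^(5N) = (6^6/5^5)^N = (46656/3125)^N.
The square-root prefactors combine to sqrt(2π·6N) / (sqrt(2π N)·sqrt(2π·5N)) = sqrt(6 / (2π·5·N)) = sqrt(3/(5π·26n)).
Substituting N = 26n: C(156n, 26n) ~ (46656/3125)^(26n) · sqrt(3/(5π·26n)).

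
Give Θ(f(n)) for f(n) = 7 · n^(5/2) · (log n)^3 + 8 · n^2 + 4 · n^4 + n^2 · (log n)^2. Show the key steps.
f(n) ∈ Θ(n^4)

Compare the terms by growth order. For large n, n^a · (log n)^b dominates n^a' · (log n)^b' iff a > a', or (a = a' and b > b'). Ranking the 4 terms shows the dominant one is 4 · n^4. Hence f(n) ∈ Θ(n^4).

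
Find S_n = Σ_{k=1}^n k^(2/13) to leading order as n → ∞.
S_n ~ (13/15) · n^(15/13)

Integral comparison: Σ_{k=1}^n k^(2/13) = ∫_0^n x^(2/13) dx + O(n^(2/13)). The integral is n^(1 + 2/13) / (1 + 2/13) = n^((2+13)/13) / ((2+13)/13) = (13/15) · n^(15/13).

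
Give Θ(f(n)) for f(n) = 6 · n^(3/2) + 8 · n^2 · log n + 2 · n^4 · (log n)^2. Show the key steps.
f(n) ∈ Θ(n^4 · (log n)^2)

Compare the terms by growth order. For large n, n^a · (log n)^b dominates n^a' · (log n)^b' iff a > a', or (a = a' and b > b'). Ranking the 3 terms shows the dominant one is 2 · n^4 · (log n)^2. Hence f(n) ∈ Θ(n^4 · (log n)^2).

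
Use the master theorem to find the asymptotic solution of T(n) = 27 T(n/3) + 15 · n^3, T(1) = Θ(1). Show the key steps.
T(n) = Θ(n^3 log n)

log_3 27 = 3, and f(n) = 15 · n^3 = Θ(n^(log_3 27)). This is Case 2 of the master theorem: T(n) = Θ(f(n) · log n) = Θ(n^3 log n).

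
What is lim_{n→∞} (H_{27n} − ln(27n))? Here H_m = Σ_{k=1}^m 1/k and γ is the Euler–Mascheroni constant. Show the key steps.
lim = γ

By Euler-Maclaurin, H_m = ln m + γ + O(1/m). So
  H_{27n} − ln(27n) = ln(27n) + γ − ln(27n) + O(1/n)
                       = ln(27/27) + γ + O(1/n).
Hence the limit is γ (since ln 1 = 0).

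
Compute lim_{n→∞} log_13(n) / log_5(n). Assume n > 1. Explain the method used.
lim = ln(5) / ln(13) = log_13(5)

Change of base: log_13(n) = ln n / ln 13 and log_5(n) = ln n / ln 5. The ratio is (ln n / ln 13) · (ln 5 / ln n) = ln 5 / ln 13, a constant independent of n. So the limit is ln 5 / ln 13 = log_13(5).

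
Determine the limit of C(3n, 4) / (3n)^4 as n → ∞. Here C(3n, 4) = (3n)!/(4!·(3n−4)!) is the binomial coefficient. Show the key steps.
lim = 1/4! = 1/24

With N = 3n → ∞: C(N, 4) / N^4 = [N(N−1)…(N−3)] / (4! · N^4) = (1/4!) · 1 · (1 − 1/(3n)) · (1 − 2/(3n)) · (1 − 3/(3n)). Each factor → 1 as N → ∞, so the limit is 1/4! = 1/24.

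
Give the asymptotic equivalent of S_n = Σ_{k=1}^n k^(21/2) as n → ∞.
S_n ~ (2/23) · n^(23/2)

Integral comparison: Σ_{k=1}^n k^(21/2) = ∫_0^n x^(21/2) dx + O(n^(21/2)). The integral is n^(1 + 21/2) / (1 + 21/2) = n^((21+2)/2) / ((21+2)/2) = (2/23) · n^(23/2).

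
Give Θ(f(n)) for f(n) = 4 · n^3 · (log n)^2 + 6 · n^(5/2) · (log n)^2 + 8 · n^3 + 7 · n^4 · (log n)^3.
f(n) ∈ Θ(n^4 · (log n)^3)

Compare the terms by growth order. For large n, n^a · (log n)^b dominates n^a' · (log n)^b' iff a > a', or (a = a' and b > b'). Ranking the 4 terms shows the dominant one is 7 · n^4 · (log n)^3. Hence f(n) ∈ Θ(n^4 · (log n)^3).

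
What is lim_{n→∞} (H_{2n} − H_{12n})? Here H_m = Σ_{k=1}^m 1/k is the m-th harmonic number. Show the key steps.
lim = ln(2/12) = −ln 6

Euler-Maclaurin gives H_m = ln m + γ + 1/(2m) + O(1/m^2). The γ and O(1/m) terms cancel in the difference:
  H_{2n} − H_{12n} = ln(2n) − ln(12n) + O(1/n) = ln(2/12) + O(1/n).
Hence the limit is ln(2/12) = −ln 6.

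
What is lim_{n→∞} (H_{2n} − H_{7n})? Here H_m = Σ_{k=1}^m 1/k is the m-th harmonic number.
lim = ln(2/7)

Euler-Maclaurin gives H_m = ln m + γ + 1/(2m) + O(1/m^2). The γ and O(1/m) terms cancel in the difference:
  H_{2n} − H_{7n} = ln(2n) − ln(7n) + O(1/n) = ln(2/7) + O(1/n).
Hence the limit is ln(2/7).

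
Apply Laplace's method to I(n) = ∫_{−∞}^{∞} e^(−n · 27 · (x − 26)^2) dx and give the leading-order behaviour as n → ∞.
I(n) = sqrt(π/(27n))

Here φ(x) = 27 · (x − 26)^2 has its unique minimum at x* = 26 with φ(x*) = 0 and φ''(x*) = 54. Laplace's method gives
  I(n) ~ e^(−n φ(x*)) · sqrt(2π / (n · φ''(x*))) = sqrt(2π / (54n)) = sqrt(π/(27n)).
This is exact: substituting u = (x − 26)·sqrt(27n) gives I(n) = (1/sqrt(27n)) ∫_{−∞}^{∞} e^(−u^2) du = sqrt(π/(27n)).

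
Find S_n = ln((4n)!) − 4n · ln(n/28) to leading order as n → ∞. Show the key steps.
S_n ~ 4n · (ln 112 − 1) + O(ln n)

Stirling: ln((4n)!) = 4n ln(4n) − 4n + O(ln n).
  S_n = 4n ln(4n) − 4n − 4n ln(n/28) + O(ln n)
      = 4n ln(4n) − 4n ln n + 4n ln 28 − 4n + O(ln n)
      = 4n ln 4 + 4n ln 28 − 4n + O(ln n)
      = 4n (ln 112 − 1) + O(ln n).
Numerically ln(112) − 1 ≈ 3.7185.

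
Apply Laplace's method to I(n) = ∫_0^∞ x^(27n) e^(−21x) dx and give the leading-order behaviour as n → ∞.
I(n) ~ (sqrt(2π·27n) / 21) · (27n/(21e))^(27n)

Write the integrand as exp(27n ln x − 21x) and set f(x) = 27n ln x − 21x. Then f'(x) = 27n/x − 21 = 0 at x* = 27n/21, and f''(x*) = −27n/x*^2 = −21^2/(27n). Laplace's method (interior maximum) gives
  I(n) ~ e^(f(x*)) · sqrt(2π / |f''(x*)|)
        = exp(27n ln(27n/21) − 27n) · sqrt(2π · 27n / 21^2)
        = (27n/21)^(27n) e^(−27n) · sqrt(2π·27n) / 21
        = (sqrt(2π·27n) / 21) · (27n/(21e))^(27n).
This matches Γ(27n+1)/21^(27n+1) with Stirling applied to Γ.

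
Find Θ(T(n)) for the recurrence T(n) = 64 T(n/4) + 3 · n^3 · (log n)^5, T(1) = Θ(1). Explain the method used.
T(n) = Θ(n^3 · (log n)^6)

Here log_4 64 = 3 and f(n) = 3 · n^3 · (log n)^5 = Θ(n^(log_4 64) · (log n)^5). This is the extended Case 2 of the master theorem (f matches the critical exponent up to log factors), giving T(n) = Θ(n^(log_4 64) · (log n)^(5+1)) = Θ(n^3 · (log n)^6).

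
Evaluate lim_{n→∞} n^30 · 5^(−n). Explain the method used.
lim = 0

Exponentials with base > 1 dominate every fixed polynomial: for any fixed c, n^c / 5^n → 0 as n → ∞ (e.g. by the ratio test, or by writing 5^n = e^(n ln 5) and noting e^(n ln 5) / n^c → ∞). Hence n^30 · 5^(−n) = n^30 / 5^n → 0.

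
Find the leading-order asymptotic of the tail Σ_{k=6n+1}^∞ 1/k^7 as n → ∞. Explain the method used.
Σ_{k>6n} 1/k^7 ~ 1/(6 · (6n)^6)

Compare to the integral: ∫_{6n}^∞ x^(−7) dx = [−x^(−6)/6]_{6n}^∞ = 1/((7−1)·(6n)^6). Euler-Maclaurin then gives
  Σ_{k>6n} 1/k^7 = ∫_{6n}^∞ dx/x^7 − 1/(2·(6n)^7) + O(1/(6n)^8).
(Equivalently this is ζ(7) − Σ_{k≤6n} 1/k^7.)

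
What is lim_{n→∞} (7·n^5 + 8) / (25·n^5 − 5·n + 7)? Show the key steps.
lim = 7/25

For large n the leading n^5 terms dominate both numerator and denominator. Dividing top and bottom by n^5, every other term tends to 0, leaving 7/25.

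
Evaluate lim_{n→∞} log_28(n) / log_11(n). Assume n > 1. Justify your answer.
lim = ln(11) / ln(28) = log_28(11)

Change of base: log_28(n) = ln n / ln 28 and log_11(n) = ln n / ln 11. The ratio is (ln n / ln 28) · (ln 11 / ln n) = ln 11 / ln 28, a constant independent of n. So the limit is ln 11 / ln 28 = log_28(11).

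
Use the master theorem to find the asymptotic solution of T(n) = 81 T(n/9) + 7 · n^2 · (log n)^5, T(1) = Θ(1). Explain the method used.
T(n) = Θ(n^2 · (log n)^6)

Here log_9 81 = 2 and f(n) = 7 · n^2 · (log n)^5 = Θ(n^(log_9 81) · (log n)^5). This is the extended Case 2 of the master theorem (f matches the critical exponent up to log factors), giving T(n) = Θ(n^(log_9 81) · (log n)^(5+1)) = Θ(n^2 · (log n)^6).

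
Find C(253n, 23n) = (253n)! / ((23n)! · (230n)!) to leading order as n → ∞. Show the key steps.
C(253n, 23n) ~ (285311670611/10000000000)^(23n) · sqrt(11/(20π·23n))

Write N = 23n. Apply Stirling to each factorial:
  (11N)! ~ sqrt(2π·11N) · (11N/e)^(11N),
  N! ~ sqrt(2π N) · (N/e)^N,
  (10N)! ~ sqrt(2π·10N) · (10N/e)^(10N).
The exponential factors combine to (11N)^(11N) / (N^N · (10N)^(10N)) = 11^(11N)/10^(10N) = (11^11/10^10)^N = (285311670611/10000000000)^N.
The square-root prefactors combine to sqrt(2π·11N) / (sqrt(2π N)·sqrt(2π·10N)) = sqrt(11 / (2π·10·N)) = sqrt(11/(20π·23n)).
Substituting N = 23n: C(253n, 23n) ~ (285311670611/10000000000)^(23n) · sqrt(11/(20π·23n)).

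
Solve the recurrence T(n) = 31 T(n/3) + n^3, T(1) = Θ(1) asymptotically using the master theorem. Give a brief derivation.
T(n) = Θ(n^(log_3 31))

Master theorem: compare f(n) = n^3 to n^(log_3 31) where log_3 31 ≈ 3.126. Since 3 < log_3 31, we have f(n) = O(n^(log_3 31 − ε)) for some ε > 0 — Case 1. Hence T(n) = Θ(n^(log_3 31)).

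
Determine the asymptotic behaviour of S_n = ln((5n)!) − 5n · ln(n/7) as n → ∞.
S_n ~ 5n · (ln 35 − 1) + O(ln n)

Stirling: ln((5n)!) = 5n ln(5n) − 5n + O(ln n).
  S_n = 5n ln(5n) − 5n − 5n ln(n/7) + O(ln n)
      = 5n ln(5n) − 5n ln n + 5n ln 7 − 5n + O(ln n)
      = 5n ln 5 + 5n ln 7 − 5n + O(ln n)
      = 5n (ln 35 − 1) + O(ln n).
Numerically ln(35) − 1 ≈ 2.5553.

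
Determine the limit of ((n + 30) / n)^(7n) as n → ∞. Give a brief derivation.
lim = e^210

Rewrite as (1 + 30/n)^(7n). By the standard limit (1 + x/n)^n → e^x, we have (1 + 30/n)^n → e^30, and raising to the 7th power gives e^210.
More precisely, ln[(1 + 30/n)^(7n)] = 7n · ln(1 + 30/n) = 7n · (30/n + O(1/n^2)) = 210 + O(1/n) → 210.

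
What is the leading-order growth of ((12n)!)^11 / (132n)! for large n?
((12n)!)^11/(132n)! ~ ((2π·12n)^(10/2) / sqrt(11)) · 11^(−11·12n)  →  0

Write N = 12n. Stirling: N! ~ sqrt(2π N)(N/e)^N and (11N)! ~ sqrt(2π·11N)·(11N/e)^(11N).
  (N!)^11/(11N)! ~ (2π N)^(11/2) (N/e)^(11N) / [sqrt(2π·11N) (11N/e)^(11N)]
     = (2π N)^(11/2) / sqrt(2π·11N) · (N/(11N))^(11N)
     = (2π N)^((11−1)/2) / sqrt(11) · 11^(−11N).
Since 11^11 > 1, the factor 11^(−11N) decays exponentially, so the ratio → 0. Substituting N = 12n gives the stated form.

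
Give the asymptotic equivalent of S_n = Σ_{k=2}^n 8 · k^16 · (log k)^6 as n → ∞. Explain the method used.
S_n ~ 8 · n^17 · (log n)^6 / 17

By integral comparison, S_n = ∫_1^n 8 · x^16 · (log x)^6 dx + O(n^16 · (log n)^6). For the integral, the leading term of ∫_1^n x^16 (log x)^6 dx is n^17/17 · (log n)^6 (by repeated integration by parts; each step lowers the log-exponent and produces a relatively O(1/log n) correction). Hence S_n ~ 8 · n^17 · (log n)^6 / 17.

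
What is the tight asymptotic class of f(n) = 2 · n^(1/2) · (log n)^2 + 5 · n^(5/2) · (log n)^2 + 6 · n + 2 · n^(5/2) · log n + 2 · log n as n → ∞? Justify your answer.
f(n) ∈ Θ(n^(5/2) · (log n)^2)

Compare the terms by growth order. For large n, n^a · (log n)^b dominates n^a' · (log n)^b' iff a > a', or (a = a' and b > b'). Ranking the 5 terms shows the dominant one is 5 · n^(5/2) · (log n)^2. Hence f(n) ∈ Θ(n^(5/2) · (log n)^2).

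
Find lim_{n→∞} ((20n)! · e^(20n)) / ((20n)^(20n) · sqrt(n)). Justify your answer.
lim = sqrt(2π·20)

Stirling: (20n)! ~ sqrt(2π·20n) · (20n/e)^(20n). Hence
  (20n)! · e^(20n) / (20n)^(20n) ~ sqrt(2π·20n).
Dividing by sqrt(n): sqrt(2π·20n) / sqrt(n) = sqrt(2π·20) · n^((1−1)/2), so the limit is sqrt(2π·20).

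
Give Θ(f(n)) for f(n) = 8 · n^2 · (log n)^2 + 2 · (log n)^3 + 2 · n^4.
f(n) ∈ Θ(n^4)

Compare the terms by growth order. For large n, n^a · (log n)^b dominates n^a' · (log n)^b' iff a > a', or (a = a' and b > b'). Ranking the 3 terms shows the dominant one is 2 · n^4. Hence f(n) ∈ Θ(n^4).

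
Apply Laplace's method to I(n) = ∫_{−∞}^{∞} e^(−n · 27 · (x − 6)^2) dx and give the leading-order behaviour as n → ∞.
I(n) = sqrt(π/(27n))

Here φ(x) = 27 · (x − 6)^2 has its unique minimum at x* = 6 with φ(x*) = 0 and φ''(x*) = 54. Laplace's method gives
  I(n) ~ e^(−n φ(x*)) · sqrt(2π / (n · φ''(x*))) = sqrt(2π / (54n)) = sqrt(π/(27n)).
This is exact: substituting u = (x − 6)·sqrt(27n) gives I(n) = (1/sqrt(27n)) ∫_{−∞}^{∞} e^(−u^2) du = sqrt(π/(27n)).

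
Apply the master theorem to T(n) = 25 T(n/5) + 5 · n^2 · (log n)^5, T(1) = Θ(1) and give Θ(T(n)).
T(n) = Θ(n^2 · (log n)^6)

Here log_5 25 = 2 and f(n) = 5 · n^2 · (log n)^5 = Θ(n^(log_5 25) · (log n)^5). This is the extended Case 2 of the master theorem (f matches the critical exponent up to log factors), giving T(n) = Θ(n^(log_5 25) · (log n)^(5+1)) = Θ(n^2 · (log n)^6).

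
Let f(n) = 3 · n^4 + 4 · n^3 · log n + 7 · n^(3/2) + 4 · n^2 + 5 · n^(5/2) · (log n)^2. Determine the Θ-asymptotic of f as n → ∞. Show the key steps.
f(n) ∈ Θ(n^4)

Compare the terms by growth order. For large n, n^a · (log n)^b dominates n^a' · (log n)^b' iff a > a', or (a = a' and b > b'). Ranking the 5 terms shows the dominant one is 3 · n^4. Hence f(n) ∈ Θ(n^4).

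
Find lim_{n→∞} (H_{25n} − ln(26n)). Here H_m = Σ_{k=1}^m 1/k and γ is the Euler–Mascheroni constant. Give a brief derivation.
lim = ln(25/26) + γ

By Euler-Maclaurin, H_m = ln m + γ + O(1/m). So
  H_{25n} − ln(26n) = ln(25n) + γ − ln(26n) + O(1/n)
                       = ln(25/26) + γ + O(1/n).
Hence the limit is ln(25/26) + γ.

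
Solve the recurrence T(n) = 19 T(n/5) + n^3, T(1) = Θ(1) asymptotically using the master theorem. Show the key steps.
T(n) = Θ(n^3)

log_5 19 ≈ 1.829. f(n) = n^3 dominates n^(log_5 19) since 3 > 1.829, and the regularity condition a·f(n/b) = 19·(n/5)^3 = (19/125)·n^3 ≤ c·f(n) holds with c = 19/125 ≈ 0.152 < 1. So this is Case 3: T(n) = Θ(f(n)) = Θ(n^3).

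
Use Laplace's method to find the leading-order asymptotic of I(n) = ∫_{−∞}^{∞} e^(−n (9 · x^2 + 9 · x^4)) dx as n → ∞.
I(n) ~ sqrt(π/(9n))

φ(x) = 9 · x^2 + 9 · x^4 has its unique global minimum at x* = 0 (since φ'(x) = 18x + 36x^3 = 0 only at x = 0 for real x with both coefficients positive, and φ → ∞ as |x| → ∞). At x* = 0, φ(0) = 0 and φ''(0) = 18. Laplace's method then gives
  I(n) ~ sqrt(2π / (n · φ''(0))) · e^(−n φ(0)) = sqrt(2π / (18n)) = sqrt(π/(9n)).
The 9 · x^4 term contributes only at subleading order (an O(1/n) relative correction).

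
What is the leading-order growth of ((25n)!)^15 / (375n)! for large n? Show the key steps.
((25n)!)^15/(375n)! ~ ((2π·25n)^(14/2) / sqrt(15)) · 15^(−15·25n)  →  0

Write N = 25n. Stirling: N! ~ sqrt(2π N)(N/e)^N and (15N)! ~ sqrt(2π·15N)·(15N/e)^(15N).
  (N!)^15/(15N)! ~ (2π N)^(15/2) (N/e)^(15N) / [sqrt(2π·15N) (15N/e)^(15N)]
     = (2π N)^(15/2) / sqrt(2π·15N) · (N/(15N))^(15N)
     = (2π N)^((15−1)/2) / sqrt(15) · 15^(−15N).
Since 15^15 > 1, the factor 15^(−15N) decays exponentially, so the ratio → 0. Substituting N = 25n gives the stated form.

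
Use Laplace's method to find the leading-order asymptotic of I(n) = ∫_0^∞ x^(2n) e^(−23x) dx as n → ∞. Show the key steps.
I(n) ~ (sqrt(2π·2n) / 23) · (2n/(23e))^(2n)

Write the integrand as exp(2n ln x − 23x) and set f(x) = 2n ln x − 23x. Then f'(x) = 2n/x − 23 = 0 at x* = 2n/23, and f''(x*) = −2n/x*^2 = −23^2/(2n). Laplace's method (interior maximum) gives
  I(n) ~ e^(f(x*)) · sqrt(2π / |f''(x*)|)
        = exp(2n ln(2n/23) − 2n) · sqrt(2π · 2n / 23^2)
        = (2n/23)^(2n) e^(−2n) · sqrt(2π·2n) / 23
        = (sqrt(2π·2n) / 23) · (2n/(23e))^(2n).
This matches Γ(2n+1)/23^(2n+1) with Stirling applied to Γ.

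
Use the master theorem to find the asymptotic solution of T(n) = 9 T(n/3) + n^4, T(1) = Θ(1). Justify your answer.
T(n) = Θ(n^4)

log_3 9 ≈ 2.000. f(n) = n^4 dominates n^(log_3 9) since 4 > 2.000, and the regularity condition a·f(n/b) = 9·(n/3)^4 = (9/81)·n^4 ≤ c·f(n) holds with c = 9/81 ≈ 0.111 < 1. So this is Case 3: T(n) = Θ(f(n)) = Θ(n^4).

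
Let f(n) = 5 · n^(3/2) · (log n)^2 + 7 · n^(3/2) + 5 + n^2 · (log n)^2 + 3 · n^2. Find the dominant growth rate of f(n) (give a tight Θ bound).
f(n) ∈ Θ(n^2 · (log n)^2)

Compare the terms by growth order. For large n, n^a · (log n)^b dominates n^a' · (log n)^b' iff a > a', or (a = a' and b > b'). Ranking the 5 terms shows the dominant one is n^2 · (log n)^2. Hence f(n) ∈ Θ(n^2 · (log n)^2).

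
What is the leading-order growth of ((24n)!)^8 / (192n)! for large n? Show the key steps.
((24n)!)^8/(192n)! ~ ((2π·24n)^(7/2) / sqrt(8)) · 8^(−8·24n)  →  0

Write N = 24n. Stirling: N! ~ sqrt(2π N)(N/e)^N and (8N)! ~ sqrt(2π·8N)·(8N/e)^(8N).
  (N!)^8/(8N)! ~ (2π N)^(8/2) (N/e)^(8N) / [sqrt(2π·8N) (8N/e)^(8N)]
     = (2π N)^(8/2) / sqrt(2π·8N) · (N/(8N))^(8N)
     = (2π N)^((8−1)/2) / sqrt(8) · 8^(−8N).
Since 8^8 > 1, the factor 8^(−8N) decays exponentially, so the ratio → 0. Substituting N = 24n gives the stated form.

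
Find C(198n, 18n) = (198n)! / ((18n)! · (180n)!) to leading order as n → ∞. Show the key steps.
C(198n, 18n) ~ (285311670611/10000000000)^(18n) · sqrt(11/(20π·18n))

Write N = 18n. Apply Stirling to each factorial:
  (11N)! ~ sqrt(2π·11N) · (11N/e)^(11N),
  N! ~ sqrt(2π N) · (N/e)^N,
  (10N)! ~ sqrt(2π·10N) · (10N/e)^(10N).
The exponential factors combine to (11N)^(11N) / (N^N · (10N)^(10N)) = 11^(11N)/10^(10N) = (11^11/10^10)^N = (285311670611/10000000000)^N.
The square-root prefactors combine to sqrt(2π·11N) / (sqrt(2π N)·sqrt(2π·10N)) = sqrt(11 / (2π·10·N)) = sqrt(11/(20π·18n)).
Substituting N = 18n: C(198n, 18n) ~ (285311670611/10000000000)^(18n) · sqrt(11/(20π·18n)).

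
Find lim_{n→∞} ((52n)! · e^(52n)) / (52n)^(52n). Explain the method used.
lim = ∞

Stirling: (52n)! ~ sqrt(2π·52n) · (52n/e)^(52n). Hence
  (52n)! · e^(52n) / (52n)^(52n) ~ sqrt(2π·52n) = sqrt(2π·52) · sqrt(n) → ∞.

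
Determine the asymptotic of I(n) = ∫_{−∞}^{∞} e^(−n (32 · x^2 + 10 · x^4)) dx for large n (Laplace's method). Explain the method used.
I(n) ~ sqrt(π/(32n))

φ(x) = 32 · x^2 + 10 · x^4 has its unique global minimum at x* = 0 (since φ'(x) = 64x + 40x^3 = 0 only at x = 0 for real x with both coefficients positive, and φ → ∞ as |x| → ∞). At x* = 0, φ(0) = 0 and φ''(0) = 64. Laplace's method then gives
  I(n) ~ sqrt(2π / (n · φ''(0))) · e^(−n φ(0)) = sqrt(2π / (64n)) = sqrt(π/(32n)).
The 10 · x^4 term contributes only at subleading order (an O(1/n) relative correction).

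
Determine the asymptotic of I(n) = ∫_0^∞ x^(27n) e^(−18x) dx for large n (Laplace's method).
I(n) ~ (sqrt(2π·27n) / 18) · (27n/(18e))^(27n)

Write the integrand as exp(27n ln x − 18x) and set f(x) = 27n ln x − 18x. Then f'(x) = 27n/x − 18 = 0 at x* = 27n/18, and f''(x*) = −27n/x*^2 = −18^2/(27n). Laplace's method (interior maximum) gives
  I(n) ~ e^(f(x*)) · sqrt(2π / |f''(x*)|)
        = exp(27n ln(27n/18) − 27n) · sqrt(2π · 27n / 18^2)
        = (27n/18)^(27n) e^(−27n) · sqrt(2π·27n) / 18
        = (sqrt(2π·27n) / 18) · (27n/(18e))^(27n).
This matches Γ(27n+1)/18^(27n+1) with Stirling applied to Γ.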